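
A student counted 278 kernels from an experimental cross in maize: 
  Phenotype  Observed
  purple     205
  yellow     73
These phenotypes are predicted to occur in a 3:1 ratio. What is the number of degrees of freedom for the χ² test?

1

A goodness-of-fit test with 2 phenotype classes has df = 2 − 1 = 1.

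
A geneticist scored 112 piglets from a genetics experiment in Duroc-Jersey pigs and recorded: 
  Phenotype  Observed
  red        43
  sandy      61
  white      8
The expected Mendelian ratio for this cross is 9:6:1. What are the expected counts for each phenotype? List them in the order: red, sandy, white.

Total ratio parts = 16. Expected numbers out of 112:
  red: 112 × 9/16 = 63
  sandy: 112 × 6/16 = 42
  white: 112 × 1/16 = 7

63, 42, 7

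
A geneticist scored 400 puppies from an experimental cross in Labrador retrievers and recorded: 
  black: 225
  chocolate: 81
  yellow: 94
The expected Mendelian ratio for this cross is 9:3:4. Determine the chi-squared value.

0.840

Under the 9:3:4 hypothesis (Σ ratio = 16, N = 400):
  black: 400 × 9/16 = 225
  chocolate: 400 × 3/16 = 75
  yellow: 400 × 4/16 = 100
χ² = Σ (O − E)² / E
  black: (225 − 225)² / 225 = 0.0000
  chocolate: (81 − 75)² / 75 = 0.4800
  yellow: (94 − 100)² / 100 = 0.3600
χ² = 0.0000 + 0.4800 + 0.3600 = 0.840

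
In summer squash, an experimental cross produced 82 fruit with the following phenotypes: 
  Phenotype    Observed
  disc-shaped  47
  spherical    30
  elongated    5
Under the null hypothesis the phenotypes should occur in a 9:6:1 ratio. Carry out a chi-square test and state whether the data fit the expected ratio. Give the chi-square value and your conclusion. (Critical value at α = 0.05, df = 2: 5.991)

Total ratio parts = 16. Expected numbers out of 82:
  disc-shaped: 82 × 9/16 = 46.125
  spherical: 82 × 6/16 = 30.75
  elongated: 82 × 1/16 = 5.125
χ² = Σ (O − E)² / E
  disc-shaped: (47 − 46.125)² / 46.125 = 0.0166
  spherical: (30 − 30.75)² / 30.75 = 0.0183
  elongated: (5 − 5.125)² / 5.125 = 0.0030
χ² = 0.0166 + 0.0183 + 0.0030 = 0.0379 ≈ 0.038
Degrees of freedom = 3 − 1 = 2; critical value at α = 0.05 is 5.991.
Since 0.038 < 5.991, we fail to reject the null hypothesis — the data are consistent with the 9:6:1 ratio.

0.038; consistent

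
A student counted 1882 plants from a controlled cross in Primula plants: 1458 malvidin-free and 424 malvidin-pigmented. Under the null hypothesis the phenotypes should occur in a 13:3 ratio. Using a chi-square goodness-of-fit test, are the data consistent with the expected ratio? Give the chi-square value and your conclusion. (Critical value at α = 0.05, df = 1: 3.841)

The 13:3 ratio has 16 parts, so with N = 1882 the expected counts are:
  malvidin-free: 1882 × 13/16 = 1529.125
  malvidin-pigmented: 1882 × 3/16 = 352.875
χ² = Σ (O − E)² / E
  malvidin-free: (1458 − 1529.125)² / 1529.125 = 3.3083
  malvidin-pigmented: (424 − 352.875)² / 352.875 = 14.3359
χ² = 3.3083 + 14.3359 = 17.6442 ≈ 17.644
Degrees of freedom = 2 − 1 = 1; critical value at α = 0.05 is 3.841.
Since 17.644 > 3.841, we reject the null hypothesis — the data do not fit the 13:3 ratio.

17.644; not consistent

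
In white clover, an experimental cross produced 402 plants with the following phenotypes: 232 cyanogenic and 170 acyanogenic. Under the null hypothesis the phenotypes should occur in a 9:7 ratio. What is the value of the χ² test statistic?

Under the 9:7 hypothesis (Σ ratio = 16, N = 402):
  cyanogenic: 402 × 9/16 = 226.125
  acyanogenic: 402 × 7/16 = 175.875
χ² = Σ (O − E)² / E
  cyanogenic: (232 − 226.125)² / 226.125 = 0.1526
  acyanogenic: (170 − 175.875)² / 175.875 = 0.1963
χ² = 0.1526 + 0.1963 = 0.3489 ≈ 0.349

0.349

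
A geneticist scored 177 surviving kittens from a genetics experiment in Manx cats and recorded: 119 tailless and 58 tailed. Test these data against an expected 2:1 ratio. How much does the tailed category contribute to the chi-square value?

0.017

Total ratio parts = 3. Expected numbers out of 177:
  tailless: 177 × 2/3 = 118
  tailed: 177 × 1/3 = 59
Contribution of tailed: (58 − 59)² / 59 = 0.0169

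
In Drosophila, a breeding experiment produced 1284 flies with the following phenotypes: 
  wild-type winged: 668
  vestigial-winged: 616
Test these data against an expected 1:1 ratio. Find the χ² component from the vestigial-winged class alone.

Expected counts for N = 1284 under a 1:1 ratio (total parts = 2):
  wild-type winged: 1284 × 1/2 = 642
  vestigial-winged: 1284 × 1/2 = 642
Contribution of vestigial-winged: (616 − 642)² / 642 = 1.0530

1.053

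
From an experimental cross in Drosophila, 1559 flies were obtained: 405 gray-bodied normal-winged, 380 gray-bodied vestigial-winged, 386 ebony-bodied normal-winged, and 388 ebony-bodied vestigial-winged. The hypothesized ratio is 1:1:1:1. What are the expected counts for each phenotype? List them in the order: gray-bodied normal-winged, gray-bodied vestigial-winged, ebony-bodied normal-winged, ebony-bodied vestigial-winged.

The 1:1:1:1 ratio has 4 parts, so with N = 1559 the expected counts are:
  gray-bodied normal-winged: 1559 × 1/4 = 389.75
  gray-bodied vestigial-winged: 1559 × 1/4 = 389.75
  ebony-bodied normal-winged: 1559 × 1/4 = 389.75
  ebony-bodied vestigial-winged: 1559 × 1/4 = 389.75

389.75, 389.75, 389.75, 389.75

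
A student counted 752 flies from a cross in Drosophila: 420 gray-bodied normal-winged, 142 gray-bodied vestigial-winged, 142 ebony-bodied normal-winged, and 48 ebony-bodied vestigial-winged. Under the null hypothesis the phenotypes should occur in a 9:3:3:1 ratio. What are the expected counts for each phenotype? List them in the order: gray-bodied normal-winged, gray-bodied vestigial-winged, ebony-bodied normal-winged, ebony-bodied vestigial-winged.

Expected counts for N = 752 under a 9:3:3:1 ratio (total parts = 16):
  gray-bodied normal-winged: 752 × 9/16 = 423
  gray-bodied vestigial-winged: 752 × 3/16 = 141
  ebony-bodied normal-winged: 752 × 3/16 = 141
  ebony-bodied vestigial-winged: 752 × 1/16 = 47

423, 141, 141, 47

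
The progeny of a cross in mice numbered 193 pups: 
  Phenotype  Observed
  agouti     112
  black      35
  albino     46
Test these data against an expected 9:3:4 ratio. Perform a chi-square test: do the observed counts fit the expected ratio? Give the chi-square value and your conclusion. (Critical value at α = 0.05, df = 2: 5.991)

Expected counts for N = 193 under a 9:3:4 ratio (total parts = 16):
  agouti: 193 × 9/16 = 108.5625
  black: 193 × 3/16 = 36.1875
  albino: 193 × 4/16 = 48.25
χ² = Σ (O − E)² / E
  agouti: (112 − 108.5625)² / 108.5625 = 0.1088
  black: (35 − 36.1875)² / 36.1875 = 0.0390
  albino: (46 − 48.25)² / 48.25 = 0.1049
χ² = 0.1088 + 0.0390 + 0.1049 = 0.2527 ≈ 0.253
Degrees of freedom = 3 − 1 = 2; critical value at α = 0.05 is 5.991.
Since 0.253 < 5.991, we fail to reject the null hypothesis — the data are consistent with the 9:3:4 ratio.

0.253; consistent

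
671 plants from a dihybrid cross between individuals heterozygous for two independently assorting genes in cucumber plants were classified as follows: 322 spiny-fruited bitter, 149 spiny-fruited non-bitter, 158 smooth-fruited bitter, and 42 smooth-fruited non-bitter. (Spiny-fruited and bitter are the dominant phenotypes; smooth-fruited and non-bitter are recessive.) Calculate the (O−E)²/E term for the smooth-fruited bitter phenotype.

A dihybrid F₂ with independent assortment and complete dominance at both loci gives a 9:3:3:1 phenotypic ratio.
Total ratio parts = 16. Expected numbers out of 671:
  spiny-fruited bitter: 671 × 9/16 = 377.4375
  spiny-fruited non-bitter: 671 × 3/16 = 125.8125
  smooth-fruited bitter: 671 × 3/16 = 125.8125
  smooth-fruited non-bitter: 671 × 1/16 = 41.9375
Contribution of smooth-fruited bitter: (158 − 125.8125)² / 125.8125 = 8.2348

8.235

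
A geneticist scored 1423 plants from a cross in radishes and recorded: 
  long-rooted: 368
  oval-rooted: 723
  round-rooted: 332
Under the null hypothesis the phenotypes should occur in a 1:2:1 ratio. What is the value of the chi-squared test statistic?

Under the 1:2:1 hypothesis (Σ ratio = 4, N = 1423):
  long-rooted: 1423 × 1/4 = 355.75
  oval-rooted: 1423 × 2/4 = 711.5
  round-rooted: 1423 × 1/4 = 355.75
χ² = Σ (O − E)² / E
  long-rooted: (368 − 355.75)² / 355.75 = 0.4218
  oval-rooted: (723 − 711.5)² / 711.5 = 0.1859
  round-rooted: (332 − 355.75)² / 355.75 = 1.5856
χ² = 0.4218 + 0.1859 + 1.5856 = 2.1933 ≈ 2.193

2.193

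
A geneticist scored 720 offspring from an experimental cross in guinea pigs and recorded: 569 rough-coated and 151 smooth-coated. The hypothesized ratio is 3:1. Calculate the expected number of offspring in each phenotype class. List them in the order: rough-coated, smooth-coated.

The 3:1 ratio has 4 parts, so with N = 720 the expected counts are:
  rough-coated: 720 × 3/4 = 540
  smooth-coated: 720 × 1/4 = 180

540, 180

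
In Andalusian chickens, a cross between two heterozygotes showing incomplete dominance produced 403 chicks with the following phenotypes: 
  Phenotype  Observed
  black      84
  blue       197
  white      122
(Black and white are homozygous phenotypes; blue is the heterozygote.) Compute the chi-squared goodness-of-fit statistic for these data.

7.367

With incomplete dominance, a heterozygote × heterozygote cross gives a 1:2:1 phenotypic ratio.
Under the 1:2:1 hypothesis (Σ ratio = 4, N = 403):
  black: 403 × 1/4 = 100.75
  blue: 403 × 2/4 = 201.5
  white: 403 × 1/4 = 100.75
χ² = Σ (O − E)² / E
  black: (84 − 100.75)² / 100.75 = 2.7847
  blue: (197 − 201.5)² / 201.5 = 0.1005
  white: (122 − 100.75)² / 100.75 = 4.4820
χ² = 2.7847 + 0.1005 + 4.4820 = 7.3672 ≈ 7.367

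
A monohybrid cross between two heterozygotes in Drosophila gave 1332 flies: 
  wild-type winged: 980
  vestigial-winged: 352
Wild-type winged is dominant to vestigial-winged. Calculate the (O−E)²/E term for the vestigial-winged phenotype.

1.084

For a monohybrid cross between heterozygotes with complete dominance, the expected phenotypic ratio is 3:1.
Total ratio parts = 4. Expected numbers out of 1332:
  wild-type winged: 1332 × 3/4 = 999
  vestigial-winged: 1332 × 1/4 = 333
Contribution of vestigial-winged: (352 − 333)² / 333 = 1.0841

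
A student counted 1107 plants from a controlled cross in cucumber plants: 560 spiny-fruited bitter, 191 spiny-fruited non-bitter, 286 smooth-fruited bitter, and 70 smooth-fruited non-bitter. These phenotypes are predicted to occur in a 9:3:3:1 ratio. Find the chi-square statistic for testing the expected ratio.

37.283

Total ratio parts = 16. Expected numbers out of 1107:
  spiny-fruited bitter: 1107 × 9/16 = 622.6875
  spiny-fruited non-bitter: 1107 × 3/16 = 207.5625
  smooth-fruited bitter: 1107 × 3/16 = 207.5625
  smooth-fruited non-bitter: 1107 × 1/16 = 69.1875
χ² = Σ (O − E)² / E
  spiny-fruited bitter: (560 − 622.6875)² / 622.6875 = 6.3109
  spiny-fruited non-bitter: (191 − 207.5625)² / 207.5625 = 1.3216
  smooth-fruited bitter: (286 − 207.5625)² / 207.5625 = 29.6414
  smooth-fruited non-bitter: (70 − 69.1875)² / 69.1875 = 0.0095
χ² = 6.3109 + 1.3216 + 29.6414 + 0.0095 = 37.2834 ≈ 37.283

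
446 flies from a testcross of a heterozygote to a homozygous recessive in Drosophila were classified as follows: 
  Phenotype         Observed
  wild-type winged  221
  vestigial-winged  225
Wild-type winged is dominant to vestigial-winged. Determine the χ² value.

A testcross of a heterozygote (Aa × aa) gives a 1:1 phenotypic ratio.
Total ratio parts = 2. Expected numbers out of 446:
  wild-type winged: 446 × 1/2 = 223
  vestigial-winged: 446 × 1/2 = 223
χ² = Σ (O − E)² / E
  wild-type winged: (221 − 223)² / 223 = 0.0179
  vestigial-winged: (225 − 223)² / 223 = 0.0179
χ² = 0.0179 + 0.0179 = 0.0358 ≈ 0.036

0.036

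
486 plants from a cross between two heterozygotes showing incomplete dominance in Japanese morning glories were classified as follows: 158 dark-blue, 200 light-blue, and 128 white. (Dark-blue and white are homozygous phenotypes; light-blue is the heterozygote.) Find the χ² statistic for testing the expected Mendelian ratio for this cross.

With incomplete dominance, a heterozygote × heterozygote cross gives a 1:2:1 phenotypic ratio.
Under the 1:2:1 hypothesis (Σ ratio = 4, N = 486):
  dark-blue: 486 × 1/4 = 121.5
  light-blue: 486 × 2/4 = 243
  white: 486 × 1/4 = 121.5
χ² = Σ (O − E)² / E
  dark-blue: (158 − 121.5)² / 121.5 = 10.9650
  light-blue: (200 − 243)² / 243 = 7.6091
  white: (128 − 121.5)² / 121.5 = 0.3477
χ² = 10.9650 + 7.6091 + 0.3477 = 18.9218 ≈ 18.922

18.922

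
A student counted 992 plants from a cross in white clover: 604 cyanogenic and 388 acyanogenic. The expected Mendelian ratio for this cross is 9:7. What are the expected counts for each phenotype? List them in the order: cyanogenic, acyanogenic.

558, 434

Expected counts for N = 992 under a 9:7 ratio (total parts = 16):
  cyanogenic: 992 × 9/16 = 558
  acyanogenic: 992 × 7/16 = 434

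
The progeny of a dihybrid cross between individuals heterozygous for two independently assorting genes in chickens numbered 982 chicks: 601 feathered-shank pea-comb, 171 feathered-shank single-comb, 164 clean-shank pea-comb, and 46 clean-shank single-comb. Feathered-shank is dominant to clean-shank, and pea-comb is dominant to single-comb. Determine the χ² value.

11.267

A dihybrid F₂ with independent assortment and complete dominance at both loci gives a 9:3:3:1 phenotypic ratio.
The 9:3:3:1 ratio has 16 parts, so with N = 982 the expected counts are:
  feathered-shank pea-comb: 982 × 9/16 = 552.375
  feathered-shank single-comb: 982 × 3/16 = 184.125
  clean-shank pea-comb: 982 × 3/16 = 184.125
  clean-shank single-comb: 982 × 1/16 = 61.375
χ² = Σ (O − E)² / E
  feathered-shank pea-comb: (601 − 552.375)² / 552.375 = 4.2804
  feathered-shank single-comb: (171 − 184.125)² / 184.125 = 0.9356
  clean-shank pea-comb: (164 − 184.125)² / 184.125 = 2.1997
  clean-shank single-comb: (46 − 61.375)² / 61.375 = 3.8516
χ² = 4.2804 + 0.9356 + 2.1997 + 3.8516 = 11.2673 ≈ 11.267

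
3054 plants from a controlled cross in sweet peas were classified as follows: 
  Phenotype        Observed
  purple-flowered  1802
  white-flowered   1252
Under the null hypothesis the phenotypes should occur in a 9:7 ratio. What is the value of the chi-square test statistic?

9.416

Expected counts for N = 3054 under a 9:7 ratio (total parts = 16):
  purple-flowered: 3054 × 9/16 = 1717.875
  white-flowered: 3054 × 7/16 = 1336.125
χ² = Σ (O − E)² / E
  purple-flowered: (1802 − 1717.875)² / 1717.875 = 4.1196
  white-flowered: (1252 − 1336.125)² / 1336.125 = 5.2967
χ² = 4.1196 + 5.2967 = 9.4163 ≈ 9.416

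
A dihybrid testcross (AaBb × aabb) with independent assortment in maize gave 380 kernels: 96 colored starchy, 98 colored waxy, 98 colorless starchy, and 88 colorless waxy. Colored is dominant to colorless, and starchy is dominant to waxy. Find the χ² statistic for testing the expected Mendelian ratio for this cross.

0.716

A dihybrid testcross with independent assortment gives a 1:1:1:1 ratio.
Expected counts for N = 380 under a 1:1:1:1 ratio (total parts = 4):
  colored starchy: 380 × 1/4 = 95
  colored waxy: 380 × 1/4 = 95
  colorless starchy: 380 × 1/4 = 95
  colorless waxy: 380 × 1/4 = 95
χ² = Σ (O − E)² / E
  colored starchy: (96 − 95)² / 95 = 0.0105
  colored waxy: (98 − 95)² / 95 = 0.0947
  colorless starchy: (98 − 95)² / 95 = 0.0947
  colorless waxy: (88 − 95)² / 95 = 0.5158
χ² = 0.0105 + 0.0947 + 0.0947 + 0.5158 = 0.7157 ≈ 0.716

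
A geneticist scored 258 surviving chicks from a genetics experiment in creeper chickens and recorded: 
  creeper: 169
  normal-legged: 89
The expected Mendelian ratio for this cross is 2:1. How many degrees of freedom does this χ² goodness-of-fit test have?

A goodness-of-fit test with 2 phenotype classes has df = 2 − 1 = 1.

1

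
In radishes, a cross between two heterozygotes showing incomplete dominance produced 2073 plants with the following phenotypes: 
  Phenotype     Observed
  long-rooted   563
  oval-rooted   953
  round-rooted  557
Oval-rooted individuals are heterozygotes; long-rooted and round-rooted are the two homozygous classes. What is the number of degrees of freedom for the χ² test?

2

With incomplete dominance, a heterozygote × heterozygote cross gives a 1:2:1 phenotypic ratio.
A goodness-of-fit test with 3 phenotype classes has df = 3 − 1 = 2.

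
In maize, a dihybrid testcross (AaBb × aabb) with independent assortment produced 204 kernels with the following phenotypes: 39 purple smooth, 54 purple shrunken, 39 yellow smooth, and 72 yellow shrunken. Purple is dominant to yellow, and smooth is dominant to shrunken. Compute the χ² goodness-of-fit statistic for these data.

14.471

A dihybrid testcross with independent assortment gives a 1:1:1:1 ratio.
Total ratio parts = 4. Expected numbers out of 204:
  purple smooth: 204 × 1/4 = 51
  purple shrunken: 204 × 1/4 = 51
  yellow smooth: 204 × 1/4 = 51
  yellow shrunken: 204 × 1/4 = 51
χ² = Σ (O − E)² / E
  purple smooth: (39 − 51)² / 51 = 2.8235
  purple shrunken: (54 − 51)² / 51 = 0.1765
  yellow smooth: (39 − 51)² / 51 = 2.8235
  yellow shrunken: (72 − 51)² / 51 = 8.6471
χ² = 2.8235 + 0.1765 + 2.8235 + 8.6471 = 14.4706 ≈ 14.471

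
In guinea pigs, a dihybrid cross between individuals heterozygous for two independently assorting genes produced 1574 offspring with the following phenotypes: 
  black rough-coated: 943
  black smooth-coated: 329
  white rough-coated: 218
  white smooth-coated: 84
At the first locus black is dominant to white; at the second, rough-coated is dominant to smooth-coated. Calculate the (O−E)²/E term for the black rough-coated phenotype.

A dihybrid F₂ with independent assortment and complete dominance at both loci gives a 9:3:3:1 phenotypic ratio.
Total ratio parts = 16. Expected numbers out of 1574:
  black rough-coated: 1574 × 9/16 = 885.375
  black smooth-coated: 1574 × 3/16 = 295.125
  white rough-coated: 1574 × 3/16 = 295.125
  white smooth-coated: 1574 × 1/16 = 98.375
Contribution of black rough-coated: (943 − 885.375)² / 885.375 = 3.7505

3.751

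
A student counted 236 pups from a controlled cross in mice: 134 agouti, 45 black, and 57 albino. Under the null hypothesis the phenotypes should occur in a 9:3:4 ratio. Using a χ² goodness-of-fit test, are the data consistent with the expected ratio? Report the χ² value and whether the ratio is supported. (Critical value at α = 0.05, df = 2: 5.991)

Total ratio parts = 16. Expected numbers out of 236:
  agouti: 236 × 9/16 = 132.75
  black: 236 × 3/16 = 44.25
  albino: 236 × 4/16 = 59
χ² = Σ (O − E)² / E
  agouti: (134 − 132.75)² / 132.75 = 0.0118
  black: (45 − 44.25)² / 44.25 = 0.0127
  albino: (57 − 59)² / 59 = 0.0678
χ² = 0.0118 + 0.0127 + 0.0678 = 0.0923 ≈ 0.092
Degrees of freedom = 3 − 1 = 2; critical value at α = 0.05 is 5.991.
Since 0.092 < 5.991, we fail to reject the null hypothesis — the data are consistent with the 9:3:4 ratio.

0.092; consistent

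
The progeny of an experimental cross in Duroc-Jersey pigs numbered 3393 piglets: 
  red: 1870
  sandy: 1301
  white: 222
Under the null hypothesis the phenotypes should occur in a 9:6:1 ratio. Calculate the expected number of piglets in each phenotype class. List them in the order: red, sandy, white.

Total ratio parts = 16. Expected numbers out of 3393:
  red: 3393 × 9/16 = 1908.5625
  sandy: 3393 × 6/16 = 1272.375
  white: 3393 × 1/16 = 212.0625

1908.5625, 1272.375, 212.0625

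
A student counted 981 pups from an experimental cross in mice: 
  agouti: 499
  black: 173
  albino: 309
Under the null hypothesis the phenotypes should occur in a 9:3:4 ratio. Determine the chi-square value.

Expected counts for N = 981 under a 9:3:4 ratio (total parts = 16):
  agouti: 981 × 9/16 = 551.8125
  black: 981 × 3/16 = 183.9375
  albino: 981 × 4/16 = 245.25
χ² = Σ (O − E)² / E
  agouti: (499 − 551.8125)² / 551.8125 = 5.0545
  black: (173 − 183.9375)² / 183.9375 = 0.6504
  albino: (309 − 245.25)² / 245.25 = 16.5711
χ² = 5.0545 + 0.6504 + 16.5711 = 22.276

22.276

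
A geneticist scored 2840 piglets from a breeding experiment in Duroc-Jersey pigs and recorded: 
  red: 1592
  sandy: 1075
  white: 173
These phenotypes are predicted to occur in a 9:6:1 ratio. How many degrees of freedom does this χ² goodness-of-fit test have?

A goodness-of-fit test with 3 phenotype classes has df = 3 − 1 = 2.

2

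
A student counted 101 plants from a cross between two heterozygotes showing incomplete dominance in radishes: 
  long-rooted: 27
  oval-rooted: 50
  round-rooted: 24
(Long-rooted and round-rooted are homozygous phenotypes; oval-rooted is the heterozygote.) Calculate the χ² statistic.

0.188

With incomplete dominance, a heterozygote × heterozygote cross gives a 1:2:1 phenotypic ratio.
Under the 1:2:1 hypothesis (Σ ratio = 4, N = 101):
  long-rooted: 101 × 1/4 = 25.25
  oval-rooted: 101 × 2/4 = 50.5
  round-rooted: 101 × 1/4 = 25.25
χ² = Σ (O − E)² / E
  long-rooted: (27 − 25.25)² / 25.25 = 0.1213
  oval-rooted: (50 − 50.5)² / 50.5 = 0.0050
  round-rooted: (24 − 25.25)² / 25.25 = 0.0619
χ² = 0.1213 + 0.0050 + 0.0619 = 0.1882 ≈ 0.188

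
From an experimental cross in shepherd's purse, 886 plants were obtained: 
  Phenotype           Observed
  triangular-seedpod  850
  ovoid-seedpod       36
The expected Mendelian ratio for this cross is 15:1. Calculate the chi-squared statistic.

7.231

Under the 15:1 hypothesis (Σ ratio = 16, N = 886):
  triangular-seedpod: 886 × 15/16 = 830.625
  ovoid-seedpod: 886 × 1/16 = 55.375
χ² = Σ (O − E)² / E
  triangular-seedpod: (850 − 830.625)² / 830.625 = 0.4519
  ovoid-seedpod: (36 − 55.375)² / 55.375 = 6.7791
χ² = 0.4519 + 6.7791 = 7.231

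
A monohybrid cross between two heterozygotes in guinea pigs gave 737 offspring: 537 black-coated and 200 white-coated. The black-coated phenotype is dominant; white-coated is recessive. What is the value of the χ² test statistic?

For a monohybrid cross between heterozygotes with complete dominance, the expected phenotypic ratio is 3:1.
Under the 3:1 hypothesis (Σ ratio = 4, N = 737):
  black-coated: 737 × 3/4 = 552.75
  white-coated: 737 × 1/4 = 184.25
χ² = Σ (O − E)² / E
  black-coated: (537 − 552.75)² / 552.75 = 0.4488
  white-coated: (200 − 184.25)² / 184.25 = 1.3463
χ² = 0.4488 + 1.3463 = 1.7951 ≈ 1.795

1.795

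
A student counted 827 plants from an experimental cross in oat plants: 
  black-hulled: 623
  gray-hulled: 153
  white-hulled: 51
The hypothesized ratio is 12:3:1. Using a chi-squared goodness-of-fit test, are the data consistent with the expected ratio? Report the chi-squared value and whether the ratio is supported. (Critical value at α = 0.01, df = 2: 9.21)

The 12:3:1 ratio has 16 parts, so with N = 827 the expected counts are:
  black-hulled: 827 × 12/16 = 620.25
  gray-hulled: 827 × 3/16 = 155.0625
  white-hulled: 827 × 1/16 = 51.6875
χ² = Σ (O − E)² / E
  black-hulled: (623 − 620.25)² / 620.25 = 0.0122
  gray-hulled: (153 − 155.0625)² / 155.0625 = 0.0274
  white-hulled: (51 − 51.6875)² / 51.6875 = 0.0091
χ² = 0.0122 + 0.0274 + 0.0091 = 0.0487 ≈ 0.049
Degrees of freedom = 3 − 1 = 2; critical value at α = 0.01 is 9.21.
Since 0.049 < 9.21, we fail to reject the null hypothesis — the data are consistent with the 12:3:1 ratio.

0.049; consistent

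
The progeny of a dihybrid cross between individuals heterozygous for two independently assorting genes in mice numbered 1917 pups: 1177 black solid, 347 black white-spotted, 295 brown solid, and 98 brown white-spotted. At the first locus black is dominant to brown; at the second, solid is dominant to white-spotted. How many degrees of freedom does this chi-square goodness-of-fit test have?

3

A dihybrid F₂ with independent assortment and complete dominance at both loci gives a 9:3:3:1 phenotypic ratio.
A goodness-of-fit test with 4 phenotype classes has df = 4 − 1 = 3.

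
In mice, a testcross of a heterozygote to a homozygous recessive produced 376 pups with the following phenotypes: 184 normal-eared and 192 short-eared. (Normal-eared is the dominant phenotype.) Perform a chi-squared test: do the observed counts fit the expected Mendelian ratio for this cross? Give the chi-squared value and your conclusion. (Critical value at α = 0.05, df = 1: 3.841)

A testcross of a heterozygote (Aa × aa) gives a 1:1 phenotypic ratio.
Total ratio parts = 2. Expected numbers out of 376:
  normal-eared: 376 × 1/2 = 188
  short-eared: 376 × 1/2 = 188
χ² = Σ (O − E)² / E
  normal-eared: (184 − 188)² / 188 = 0.0851
  short-eared: (192 − 188)² / 188 = 0.0851
χ² = 0.0851 + 0.0851 = 0.1702 ≈ 0.170
Degrees of freedom = 2 − 1 = 1; critical value at α = 0.05 is 3.841.
Since 0.170 < 3.841, we fail to reject the null hypothesis — the data are consistent with the 1:1 ratio.

0.170; consistent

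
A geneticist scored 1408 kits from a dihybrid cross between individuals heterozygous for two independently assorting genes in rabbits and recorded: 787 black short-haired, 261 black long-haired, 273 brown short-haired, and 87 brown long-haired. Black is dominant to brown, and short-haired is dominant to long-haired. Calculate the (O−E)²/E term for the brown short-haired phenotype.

A dihybrid F₂ with independent assortment and complete dominance at both loci gives a 9:3:3:1 phenotypic ratio.
The 9:3:3:1 ratio has 16 parts, so with N = 1408 the expected counts are:
  black short-haired: 1408 × 9/16 = 792
  black long-haired: 1408 × 3/16 = 264
  brown short-haired: 1408 × 3/16 = 264
  brown long-haired: 1408 × 1/16 = 88
Contribution of brown short-haired: (273 − 264)² / 264 = 0.3068

0.307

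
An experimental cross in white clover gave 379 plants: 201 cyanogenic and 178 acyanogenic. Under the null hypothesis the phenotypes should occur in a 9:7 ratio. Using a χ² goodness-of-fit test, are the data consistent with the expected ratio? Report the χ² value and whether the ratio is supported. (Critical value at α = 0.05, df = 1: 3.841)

1.593; consistent

Expected counts for N = 379 under a 9:7 ratio (total parts = 16):
  cyanogenic: 379 × 9/16 = 213.1875
  acyanogenic: 379 × 7/16 = 165.8125
χ² = Σ (O − E)² / E
  cyanogenic: (201 − 213.1875)² / 213.1875 = 0.6967
  acyanogenic: (178 − 165.8125)² / 165.8125 = 0.8958
χ² = 0.6967 + 0.8958 = 1.5925 ≈ 1.593
Degrees of freedom = 2 − 1 = 1; critical value at α = 0.05 is 3.841.
Since 1.593 < 3.841, we fail to reject the null hypothesis — the data are consistent with the 9:7 ratio.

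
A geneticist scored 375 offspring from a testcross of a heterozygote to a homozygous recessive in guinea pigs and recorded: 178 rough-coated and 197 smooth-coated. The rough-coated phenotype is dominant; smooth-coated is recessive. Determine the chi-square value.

A testcross of a heterozygote (Aa × aa) gives a 1:1 phenotypic ratio.
Expected counts for N = 375 under a 1:1 ratio (total parts = 2):
  rough-coated: 375 × 1/2 = 187.5
  smooth-coated: 375 × 1/2 = 187.5
χ² = Σ (O − E)² / E
  rough-coated: (178 − 187.5)² / 187.5 = 0.4813
  smooth-coated: (197 − 187.5)² / 187.5 = 0.4813
χ² = 0.4813 + 0.4813 = 0.9626 ≈ 0.963

0.963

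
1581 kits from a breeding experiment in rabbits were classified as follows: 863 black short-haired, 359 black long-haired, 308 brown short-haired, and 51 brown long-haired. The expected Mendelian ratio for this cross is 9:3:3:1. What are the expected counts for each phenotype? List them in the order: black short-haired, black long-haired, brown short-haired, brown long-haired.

889.3125, 296.4375, 296.4375, 98.8125

Total ratio parts = 16. Expected numbers out of 1581:
  black short-haired: 1581 × 9/16 = 889.3125
  black long-haired: 1581 × 3/16 = 296.4375
  brown short-haired: 1581 × 3/16 = 296.4375
  brown long-haired: 1581 × 1/16 = 98.8125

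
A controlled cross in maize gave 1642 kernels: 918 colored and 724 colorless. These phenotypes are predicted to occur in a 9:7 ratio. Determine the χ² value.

0.078

The 9:7 ratio has 16 parts, so with N = 1642 the expected counts are:
  colored: 1642 × 9/16 = 923.625
  colorless: 1642 × 7/16 = 718.375
χ² = Σ (O − E)² / E
  colored: (918 − 923.625)² / 923.625 = 0.0343
  colorless: (724 − 718.375)² / 718.375 = 0.0440
χ² = 0.0343 + 0.0440 = 0.0783 ≈ 0.078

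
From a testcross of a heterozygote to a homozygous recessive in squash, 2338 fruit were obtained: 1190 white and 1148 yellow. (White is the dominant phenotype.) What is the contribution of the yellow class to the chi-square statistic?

0.377

A testcross of a heterozygote (Aa × aa) gives a 1:1 phenotypic ratio.
Total ratio parts = 2. Expected numbers out of 2338:
  white: 2338 × 1/2 = 1169
  yellow: 2338 × 1/2 = 1169
Contribution of yellow: (1148 − 1169)² / 1169 = 0.3772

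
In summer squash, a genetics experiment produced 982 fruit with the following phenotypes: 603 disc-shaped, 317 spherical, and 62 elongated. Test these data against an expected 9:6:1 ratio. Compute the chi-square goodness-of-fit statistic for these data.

11.779

Total ratio parts = 16. Expected numbers out of 982:
  disc-shaped: 982 × 9/16 = 552.375
  spherical: 982 × 6/16 = 368.25
  elongated: 982 × 1/16 = 61.375
χ² = Σ (O − E)² / E
  disc-shaped: (603 − 552.375)² / 552.375 = 4.6398
  spherical: (317 − 368.25)² / 368.25 = 7.1326
  elongated: (62 − 61.375)² / 61.375 = 0.0064
χ² = 4.6398 + 7.1326 + 0.0064 = 11.7788 ≈ 11.779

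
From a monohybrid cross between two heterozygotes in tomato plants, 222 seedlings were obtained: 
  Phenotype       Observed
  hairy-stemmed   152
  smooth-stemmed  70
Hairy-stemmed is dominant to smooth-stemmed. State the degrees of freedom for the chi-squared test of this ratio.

For a monohybrid cross between heterozygotes with complete dominance, the expected phenotypic ratio is 3:1.
A goodness-of-fit test with 2 phenotype classes has df = 2 − 1 = 1.

1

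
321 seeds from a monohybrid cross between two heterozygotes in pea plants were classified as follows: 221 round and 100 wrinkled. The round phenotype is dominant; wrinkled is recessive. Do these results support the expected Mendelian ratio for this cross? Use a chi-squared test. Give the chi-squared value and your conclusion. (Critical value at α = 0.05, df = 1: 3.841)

6.481; not consistent

For a monohybrid cross between heterozygotes with complete dominance, the expected phenotypic ratio is 3:1.
Total ratio parts = 4. Expected numbers out of 321:
  round: 321 × 3/4 = 240.75
  wrinkled: 321 × 1/4 = 80.25
χ² = Σ (O − E)² / E
  round: (221 − 240.75)² / 240.75 = 1.6202
  wrinkled: (100 − 80.25)² / 80.25 = 4.8606
χ² = 1.6202 + 4.8606 = 6.4808 ≈ 6.481
Degrees of freedom = 2 − 1 = 1; critical value at α = 0.05 is 3.841.
Since 6.481 > 3.841, we reject the null hypothesis — the data do not fit the 3:1 ratio.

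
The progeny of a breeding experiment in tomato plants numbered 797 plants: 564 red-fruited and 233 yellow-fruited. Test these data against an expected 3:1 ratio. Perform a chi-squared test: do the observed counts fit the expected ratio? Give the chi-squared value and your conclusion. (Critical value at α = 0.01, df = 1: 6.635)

The 3:1 ratio has 4 parts, so with N = 797 the expected counts are:
  red-fruited: 797 × 3/4 = 597.75
  yellow-fruited: 797 × 1/4 = 199.25
χ² = Σ (O − E)² / E
  red-fruited: (564 − 597.75)² / 597.75 = 1.9056
  yellow-fruited: (233 − 199.25)² / 199.25 = 5.7168
χ² = 1.9056 + 5.7168 = 7.6224 ≈ 7.622
Degrees of freedom = 2 − 1 = 1; critical value at α = 0.01 is 6.635.
Since 7.622 > 6.635, we reject the null hypothesis — the data do not fit the 3:1 ratio.

7.622; not consistent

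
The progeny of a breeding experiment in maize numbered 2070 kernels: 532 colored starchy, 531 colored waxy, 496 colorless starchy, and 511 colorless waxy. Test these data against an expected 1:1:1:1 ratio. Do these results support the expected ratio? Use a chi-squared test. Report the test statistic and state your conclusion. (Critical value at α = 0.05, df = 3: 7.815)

Under the 1:1:1:1 hypothesis (Σ ratio = 4, N = 2070):
  colored starchy: 2070 × 1/4 = 517.5
  colored waxy: 2070 × 1/4 = 517.5
  colorless starchy: 2070 × 1/4 = 517.5
  colorless waxy: 2070 × 1/4 = 517.5
χ² = Σ (O − E)² / E
  colored starchy: (532 − 517.5)² / 517.5 = 0.4063
  colored waxy: (531 − 517.5)² / 517.5 = 0.3522
  colorless starchy: (496 − 517.5)² / 517.5 = 0.8932
  colorless waxy: (511 − 517.5)² / 517.5 = 0.0816
χ² = 0.4063 + 0.3522 + 0.8932 + 0.0816 = 1.7333 ≈ 1.733
Degrees of freedom = 4 − 1 = 3; critical value at α = 0.05 is 7.815.
Since 1.733 < 7.815, we fail to reject the null hypothesis — the data are consistent with the 1:1:1:1 ratio.

1.733; consistent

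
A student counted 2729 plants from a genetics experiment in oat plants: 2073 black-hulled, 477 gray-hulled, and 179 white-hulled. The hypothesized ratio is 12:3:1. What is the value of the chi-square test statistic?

Under the 12:3:1 hypothesis (Σ ratio = 16, N = 2729):
  black-hulled: 2729 × 12/16 = 2046.75
  gray-hulled: 2729 × 3/16 = 511.6875
  white-hulled: 2729 × 1/16 = 170.5625
χ² = Σ (O − E)² / E
  black-hulled: (2073 − 2046.75)² / 2046.75 = 0.3367
  gray-hulled: (477 − 511.6875)² / 511.6875 = 2.3515
  white-hulled: (179 − 170.5625)² / 170.5625 = 0.4174
χ² = 0.3367 + 2.3515 + 0.4174 = 3.1056 ≈ 3.106

3.106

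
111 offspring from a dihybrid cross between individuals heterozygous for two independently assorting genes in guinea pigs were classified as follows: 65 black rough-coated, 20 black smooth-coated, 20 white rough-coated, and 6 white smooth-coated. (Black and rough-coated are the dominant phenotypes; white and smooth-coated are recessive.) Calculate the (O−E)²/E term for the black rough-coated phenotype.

A dihybrid F₂ with independent assortment and complete dominance at both loci gives a 9:3:3:1 phenotypic ratio.
Under the 9:3:3:1 hypothesis (Σ ratio = 16, N = 111):
  black rough-coated: 111 × 9/16 = 62.4375
  black smooth-coated: 111 × 3/16 = 20.8125
  white rough-coated: 111 × 3/16 = 20.8125
  white smooth-coated: 111 × 1/16 = 6.9375
Contribution of black rough-coated: (65 − 62.4375)² / 62.4375 = 0.1052

0.105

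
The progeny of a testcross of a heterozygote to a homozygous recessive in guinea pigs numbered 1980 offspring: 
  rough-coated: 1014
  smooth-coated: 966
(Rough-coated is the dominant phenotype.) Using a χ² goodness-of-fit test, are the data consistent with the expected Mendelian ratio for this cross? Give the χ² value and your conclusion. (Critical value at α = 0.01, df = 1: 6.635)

1.164; consistent

A testcross of a heterozygote (Aa × aa) gives a 1:1 phenotypic ratio.
The 1:1 ratio has 2 parts, so with N = 1980 the expected counts are:
  rough-coated: 1980 × 1/2 = 990
  smooth-coated: 1980 × 1/2 = 990
χ² = Σ (O − E)² / E
  rough-coated: (1014 − 990)² / 990 = 0.5818
  smooth-coated: (966 − 990)² / 990 = 0.5818
χ² = 0.5818 + 0.5818 = 1.1636 ≈ 1.164
Degrees of freedom = 2 − 1 = 1; critical value at α = 0.01 is 6.635.
Since 1.164 < 6.635, we fail to reject the null hypothesis — the data are consistent with the 1:1 ratio.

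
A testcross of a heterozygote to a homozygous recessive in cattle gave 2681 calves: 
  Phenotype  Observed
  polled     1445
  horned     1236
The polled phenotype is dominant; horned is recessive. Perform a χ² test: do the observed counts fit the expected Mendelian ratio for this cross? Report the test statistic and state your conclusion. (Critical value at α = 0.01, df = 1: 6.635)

A testcross of a heterozygote (Aa × aa) gives a 1:1 phenotypic ratio.
Under the 1:1 hypothesis (Σ ratio = 2, N = 2681):
  polled: 2681 × 1/2 = 1340.5
  horned: 2681 × 1/2 = 1340.5
χ² = Σ (O − E)² / E
  polled: (1445 − 1340.5)² / 1340.5 = 8.1464
  horned: (1236 − 1340.5)² / 1340.5 = 8.1464
χ² = 8.1464 + 8.1464 = 16.2928 ≈ 16.293
Degrees of freedom = 2 − 1 = 1; critical value at α = 0.01 is 6.635.
Since 16.293 > 6.635, we reject the null hypothesis — the data do not fit the 1:1 ratio.

16.293; not consistent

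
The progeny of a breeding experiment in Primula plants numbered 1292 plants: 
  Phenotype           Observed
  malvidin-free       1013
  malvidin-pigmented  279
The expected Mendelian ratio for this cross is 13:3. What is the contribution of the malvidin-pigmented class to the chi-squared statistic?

5.575

Under the 13:3 hypothesis (Σ ratio = 16, N = 1292):
  malvidin-free: 1292 × 13/16 = 1049.75
  malvidin-pigmented: 1292 × 3/16 = 242.25
Contribution of malvidin-pigmented: (279 − 242.25)² / 242.25 = 5.5751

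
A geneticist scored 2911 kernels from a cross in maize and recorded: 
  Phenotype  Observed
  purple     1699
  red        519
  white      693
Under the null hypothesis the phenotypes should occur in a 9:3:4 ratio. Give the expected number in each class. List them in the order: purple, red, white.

Total ratio parts = 16. Expected numbers out of 2911:
  purple: 2911 × 9/16 = 1637.4375
  red: 2911 × 3/16 = 545.8125
  white: 2911 × 4/16 = 727.75

1637.4375, 545.8125, 727.75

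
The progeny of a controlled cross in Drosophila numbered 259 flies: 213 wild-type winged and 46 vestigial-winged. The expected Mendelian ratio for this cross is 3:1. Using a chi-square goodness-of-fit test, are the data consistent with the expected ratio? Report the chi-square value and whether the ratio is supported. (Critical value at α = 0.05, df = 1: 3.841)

The 3:1 ratio has 4 parts, so with N = 259 the expected counts are:
  wild-type winged: 259 × 3/4 = 194.25
  vestigial-winged: 259 × 1/4 = 64.75
χ² = Σ (O − E)² / E
  wild-type winged: (213 − 194.25)² / 194.25 = 1.8098
  vestigial-winged: (46 − 64.75)² / 64.75 = 5.4295
χ² = 1.8098 + 5.4295 = 7.2393 ≈ 7.239
Degrees of freedom = 2 − 1 = 1; critical value at α = 0.05 is 3.841.
Since 7.239 > 3.841, we reject the null hypothesis — the data do not fit the 3:1 ratio.

7.239; not consistent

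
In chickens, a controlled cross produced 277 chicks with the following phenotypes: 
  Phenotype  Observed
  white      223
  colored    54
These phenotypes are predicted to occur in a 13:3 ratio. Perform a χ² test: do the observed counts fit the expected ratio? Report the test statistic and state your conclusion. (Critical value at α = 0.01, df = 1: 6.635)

The 13:3 ratio has 16 parts, so with N = 277 the expected counts are:
  white: 277 × 13/16 = 225.0625
  colored: 277 × 3/16 = 51.9375
χ² = Σ (O − E)² / E
  white: (223 − 225.0625)² / 225.0625 = 0.0189
  colored: (54 − 51.9375)² / 51.9375 = 0.0819
χ² = 0.0189 + 0.0819 = 0.1008 ≈ 0.101
Degrees of freedom = 2 − 1 = 1; critical value at α = 0.01 is 6.635.
Since 0.101 < 6.635, we fail to reject the null hypothesis — the data are consistent with the 13:3 ratio.

0.101; consistent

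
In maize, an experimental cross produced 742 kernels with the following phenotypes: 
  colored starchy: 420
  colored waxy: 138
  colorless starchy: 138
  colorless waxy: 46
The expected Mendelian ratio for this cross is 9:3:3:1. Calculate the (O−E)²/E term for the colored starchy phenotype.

0.017

Total ratio parts = 16. Expected numbers out of 742:
  colored starchy: 742 × 9/16 = 417.375
  colored waxy: 742 × 3/16 = 139.125
  colorless starchy: 742 × 3/16 = 139.125
  colorless waxy: 742 × 1/16 = 46.375
Contribution of colored starchy: (420 − 417.375)² / 417.375 = 0.0165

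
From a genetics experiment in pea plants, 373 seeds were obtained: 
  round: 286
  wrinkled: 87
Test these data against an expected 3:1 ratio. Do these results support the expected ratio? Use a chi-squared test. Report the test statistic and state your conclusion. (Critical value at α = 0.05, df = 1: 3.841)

Expected counts for N = 373 under a 3:1 ratio (total parts = 4):
  round: 373 × 3/4 = 279.75
  wrinkled: 373 × 1/4 = 93.25
χ² = Σ (O − E)² / E
  round: (286 − 279.75)² / 279.75 = 0.1396
  wrinkled: (87 − 93.25)² / 93.25 = 0.4189
χ² = 0.1396 + 0.4189 = 0.5585 ≈ 0.559
Degrees of freedom = 2 − 1 = 1; critical value at α = 0.05 is 3.841.
Since 0.559 < 3.841, we fail to reject the null hypothesis — the data are consistent with the 3:1 ratio.

0.559; consistent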